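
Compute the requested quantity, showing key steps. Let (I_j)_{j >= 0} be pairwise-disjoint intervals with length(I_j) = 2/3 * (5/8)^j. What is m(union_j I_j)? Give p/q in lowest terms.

By countable additivity of the Lebesgue measure on pairwise disjoint measurable sets,
  m(union_{j >= 0} I_j) = sum_{j >= 0} m(I_j) = sum_{j >= 0} a * r^j,
  with a = 2/3 and r = 5/8.
Since 0 < r = 5/8 < 1, the geometric series converges:
  sum_{j >= 0} a * r^j = a / (1 - r).
  = 2/3 / (1 - 5/8)
  = 2/3 / (3/8)
  = 16/9.

16/9


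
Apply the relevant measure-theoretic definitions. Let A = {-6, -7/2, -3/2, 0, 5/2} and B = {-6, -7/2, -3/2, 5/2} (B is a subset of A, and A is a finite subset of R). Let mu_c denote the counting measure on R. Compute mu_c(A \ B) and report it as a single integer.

Counting measure assigns mu_c(E) = |E| (number of elements) when E is finite. For B subset A, A \ B is the set of elements of A not in B, so |A \ B| = |A| - |B|.
|A| = 5, |B| = 4, so mu_c(A \ B) = 5 - 4 = 1.

1


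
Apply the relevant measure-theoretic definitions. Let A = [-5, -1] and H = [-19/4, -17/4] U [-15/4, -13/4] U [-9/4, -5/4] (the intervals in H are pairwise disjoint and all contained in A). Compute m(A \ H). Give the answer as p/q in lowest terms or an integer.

The ambient interval has length m(A) = -1 - (-5) = 4.
Since the holes are disjoint and sit inside A, by finite additivity
  m(H) = sum_i (b_i - a_i), and m(A \ H) = m(A) - m(H).
Computing the hole measures:
  m(H_1) = -17/4 - (-19/4) = 1/2.
  m(H_2) = -13/4 - (-15/4) = 1/2.
  m(H_3) = -5/4 - (-9/4) = 1.
Summed: m(H) = 1/2 + 1/2 + 1 = 2.
So m(A \ H) = 4 - 2 = 2.

2


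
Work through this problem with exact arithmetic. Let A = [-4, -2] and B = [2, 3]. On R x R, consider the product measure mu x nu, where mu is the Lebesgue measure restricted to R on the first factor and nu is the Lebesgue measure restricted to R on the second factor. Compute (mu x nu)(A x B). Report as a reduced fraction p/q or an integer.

For a measurable rectangle A x B, the product measure satisfies
  (mu x nu)(A x B) = mu(A) * nu(B).
  mu(A) = 2.
  nu(B) = 1.
  (mu x nu)(A x B) = 2 * 1 = 2.

2


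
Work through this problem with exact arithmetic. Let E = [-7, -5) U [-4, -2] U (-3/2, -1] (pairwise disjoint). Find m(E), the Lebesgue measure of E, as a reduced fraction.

For pairwise disjoint intervals, m(union_i I_i) = sum_i m(I_i),
and m is invariant under swapping open/closed endpoints (single points have measure 0).
So m(E) = sum_i (b_i - a_i).
  I_1 has length -5 - (-7) = 2.
  I_2 has length -2 - (-4) = 2.
  I_3 has length -1 - (-3/2) = 1/2.
Summing:
  m(E) = 2 + 2 + 1/2 = 9/2.

9/2


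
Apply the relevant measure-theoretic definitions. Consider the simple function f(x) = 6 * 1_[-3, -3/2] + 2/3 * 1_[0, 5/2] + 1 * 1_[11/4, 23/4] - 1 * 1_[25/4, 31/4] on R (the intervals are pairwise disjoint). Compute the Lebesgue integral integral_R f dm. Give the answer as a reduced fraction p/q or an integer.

For a simple function f = sum_i c_i * 1_{A_i} with disjoint A_i,
  integral f dm = sum_i c_i * m(A_i).
Lengths of the A_i:
  m(A_1) = -3/2 - (-3) = 3/2.
  m(A_2) = 5/2 - 0 = 5/2.
  m(A_3) = 23/4 - 11/4 = 3.
  m(A_4) = 31/4 - 25/4 = 3/2.
Contributions c_i * m(A_i):
  (6) * (3/2) = 9.
  (2/3) * (5/2) = 5/3.
  (1) * (3) = 3.
  (-1) * (3/2) = -3/2.
Total: 9 + 5/3 + 3 - 3/2 = 73/6.

73/6


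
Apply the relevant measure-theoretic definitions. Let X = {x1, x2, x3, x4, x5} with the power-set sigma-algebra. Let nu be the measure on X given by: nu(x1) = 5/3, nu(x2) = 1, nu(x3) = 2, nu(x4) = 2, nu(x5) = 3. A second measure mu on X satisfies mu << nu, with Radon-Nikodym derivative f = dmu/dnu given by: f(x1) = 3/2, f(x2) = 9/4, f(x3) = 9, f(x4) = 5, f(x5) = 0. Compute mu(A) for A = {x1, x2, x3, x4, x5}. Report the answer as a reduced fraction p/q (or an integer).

By the defining property of the Radon-Nikodym derivative, for every measurable set A,
  mu(A) = integral_A f dnu.
Since nu is a discrete measure concentrated on the atoms of X, the integral over A reduces to the sum
  mu(A) = sum_{x in A} f(x) * nu({x}).
Computing each term:
  x1: f(x1) * nu(x1) = 3/2 * 5/3 = 5/2.
  x2: f(x2) * nu(x2) = 9/4 * 1 = 9/4.
  x3: f(x3) * nu(x3) = 9 * 2 = 18.
  x4: f(x4) * nu(x4) = 5 * 2 = 10.
  x5: f(x5) * nu(x5) = 0 * 3 = 0.
Summing: mu(A) = 5/2 + 9/4 + 18 + 10 + 0 = 131/4.

131/4


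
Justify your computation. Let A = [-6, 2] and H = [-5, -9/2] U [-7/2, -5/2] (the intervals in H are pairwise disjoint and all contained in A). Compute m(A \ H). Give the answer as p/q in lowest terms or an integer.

The ambient interval has length m(A) = 2 - (-6) = 8.
Since the holes are disjoint and sit inside A, by finite additivity
  m(H) = sum_i (b_i - a_i), and m(A \ H) = m(A) - m(H).
Computing the hole measures:
  m(H_1) = -9/2 - (-5) = 1/2.
  m(H_2) = -5/2 - (-7/2) = 1.
Summed: m(H) = 1/2 + 1 = 3/2.
So m(A \ H) = 8 - 3/2 = 13/2.

13/2


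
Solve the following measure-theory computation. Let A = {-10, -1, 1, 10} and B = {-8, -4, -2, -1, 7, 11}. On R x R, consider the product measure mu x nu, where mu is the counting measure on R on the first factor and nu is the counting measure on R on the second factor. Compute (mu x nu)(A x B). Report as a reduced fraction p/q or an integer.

For a measurable rectangle A x B, the product measure satisfies
  (mu x nu)(A x B) = mu(A) * nu(B).
  mu(A) = 4.
  nu(B) = 6.
  (mu x nu)(A x B) = 4 * 6 = 24.

24


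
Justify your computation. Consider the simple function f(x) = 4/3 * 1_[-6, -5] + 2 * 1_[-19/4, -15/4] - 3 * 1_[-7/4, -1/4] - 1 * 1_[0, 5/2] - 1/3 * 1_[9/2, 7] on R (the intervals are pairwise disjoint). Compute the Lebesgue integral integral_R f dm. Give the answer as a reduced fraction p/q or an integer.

For a simple function f = sum_i c_i * 1_{A_i} with disjoint A_i,
  integral f dm = sum_i c_i * m(A_i).
Lengths of the A_i:
  m(A_1) = -5 - (-6) = 1.
  m(A_2) = -15/4 - (-19/4) = 1.
  m(A_3) = -1/4 - (-7/4) = 3/2.
  m(A_4) = 5/2 - 0 = 5/2.
  m(A_5) = 7 - 9/2 = 5/2.
Contributions c_i * m(A_i):
  (4/3) * (1) = 4/3.
  (2) * (1) = 2.
  (-3) * (3/2) = -9/2.
  (-1) * (5/2) = -5/2.
  (-1/3) * (5/2) = -5/6.
Total: 4/3 + 2 - 9/2 - 5/2 - 5/6 = -9/2.

-9/2


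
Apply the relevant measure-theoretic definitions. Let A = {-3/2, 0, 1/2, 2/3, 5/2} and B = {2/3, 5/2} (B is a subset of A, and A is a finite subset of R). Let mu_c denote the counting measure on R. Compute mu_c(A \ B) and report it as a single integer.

Counting measure assigns mu_c(E) = |E| (number of elements) when E is finite. For B subset A, A \ B is the set of elements of A not in B, so |A \ B| = |A| - |B|.
|A| = 5, |B| = 2, so mu_c(A \ B) = 5 - 2 = 3.

3


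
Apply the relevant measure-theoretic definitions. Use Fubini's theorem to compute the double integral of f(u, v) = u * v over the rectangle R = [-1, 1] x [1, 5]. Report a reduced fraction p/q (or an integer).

f(u, v) is a tensor product of a function of u and a function of v, and both factors are bounded continuous (hence Lebesgue integrable) on the rectangle, so Fubini's theorem applies:
  integral_R f d(m x m) = (integral_a1^b1 u du) * (integral_a2^b2 v dv).
Inner integral in u: integral_{-1}^{1} u du = (1^2 - (-1)^2)/2
  = 0.
Inner integral in v: integral_{1}^{5} v dv = (5^2 - 1^2)/2
  = 12.
Product: (0) * (12) = 0.

0


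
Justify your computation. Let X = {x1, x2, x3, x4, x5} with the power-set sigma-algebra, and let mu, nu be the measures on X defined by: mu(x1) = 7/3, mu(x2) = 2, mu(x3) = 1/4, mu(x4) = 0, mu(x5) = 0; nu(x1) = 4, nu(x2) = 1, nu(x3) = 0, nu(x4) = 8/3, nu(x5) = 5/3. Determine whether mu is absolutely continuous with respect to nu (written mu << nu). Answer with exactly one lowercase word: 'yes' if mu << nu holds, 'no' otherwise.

mu << nu means: every nu-null measurable set is also mu-null; equivalently, for every atom x, if nu({x}) = 0 then mu({x}) = 0.
Checking each atom:
  x1: nu = 4 > 0 -> no constraint.
  x2: nu = 1 > 0 -> no constraint.
  x3: nu = 0, mu = 1/4 > 0 -> violates mu << nu.
  x4: nu = 8/3 > 0 -> no constraint.
  x5: nu = 5/3 > 0 -> no constraint.
The atom(s) x3 violate the condition (nu = 0 but mu > 0). Therefore mu is NOT absolutely continuous w.r.t. nu.

no


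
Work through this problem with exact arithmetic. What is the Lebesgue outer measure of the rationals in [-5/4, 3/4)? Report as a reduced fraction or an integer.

E = Q cap [-5/4, 3/4) is a subset of Q, which is countable. Enumerate Q = {q_1, q_2, ...}; for any eps > 0, cover q_k by the open interval (q_k - eps/2^(k+1), q_k + eps/2^(k+1)), of length eps/2^k. The total cover length is sum_{k>=1} eps/2^k = eps. Hence m*(E) <= m*(Q) <= eps for every eps > 0, and since outer measure is non-negative, m*(E) = 0.

0


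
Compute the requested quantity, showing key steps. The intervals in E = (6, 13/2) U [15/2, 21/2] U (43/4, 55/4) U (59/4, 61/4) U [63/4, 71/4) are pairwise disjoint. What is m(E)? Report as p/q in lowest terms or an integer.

For pairwise disjoint intervals, m(union_i I_i) = sum_i m(I_i),
and m is invariant under swapping open/closed endpoints (single points have measure 0).
So m(E) = sum_i (b_i - a_i).
  I_1 has length 13/2 - 6 = 1/2.
  I_2 has length 21/2 - 15/2 = 3.
  I_3 has length 55/4 - 43/4 = 3.
  I_4 has length 61/4 - 59/4 = 1/2.
  I_5 has length 71/4 - 63/4 = 2.
Summing:
  m(E) = 1/2 + 3 + 3 + 1/2 + 2 = 9.

9


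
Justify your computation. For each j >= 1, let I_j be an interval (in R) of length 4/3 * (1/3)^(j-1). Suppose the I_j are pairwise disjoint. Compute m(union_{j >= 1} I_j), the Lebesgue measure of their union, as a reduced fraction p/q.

By countable additivity of the Lebesgue measure on pairwise disjoint measurable sets,
  m(union_{j >= 1} I_j) = sum_{j >= 1} m(I_j) = sum_{j >= 1} a * r^(j-1),
  with a = 4/3 and r = 1/3.
Since 0 < r = 1/3 < 1, the geometric series converges:
  sum_{j >= 1} a * r^(j-1) = a / (1 - r).
  = 4/3 / (1 - 1/3)
  = 4/3 / (2/3)
  = 2.

2


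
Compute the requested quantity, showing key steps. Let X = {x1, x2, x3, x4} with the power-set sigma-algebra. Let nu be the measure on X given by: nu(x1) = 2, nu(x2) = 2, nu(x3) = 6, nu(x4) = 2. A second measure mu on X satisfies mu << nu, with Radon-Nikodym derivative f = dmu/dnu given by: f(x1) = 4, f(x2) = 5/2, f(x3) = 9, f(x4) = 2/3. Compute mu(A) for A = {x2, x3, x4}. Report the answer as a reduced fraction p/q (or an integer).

By the defining property of the Radon-Nikodym derivative, for every measurable set A,
  mu(A) = integral_A f dnu.
Since nu is a discrete measure concentrated on the atoms of X, the integral over A reduces to the sum
  mu(A) = sum_{x in A} f(x) * nu({x}).
Computing each term:
  x2: f(x2) * nu(x2) = 5/2 * 2 = 5.
  x3: f(x3) * nu(x3) = 9 * 6 = 54.
  x4: f(x4) * nu(x4) = 2/3 * 2 = 4/3.
Summing: mu(A) = 5 + 54 + 4/3 = 181/3.

181/3


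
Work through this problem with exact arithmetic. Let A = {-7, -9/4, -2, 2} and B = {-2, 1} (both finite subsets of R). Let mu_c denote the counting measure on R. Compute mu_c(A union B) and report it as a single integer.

Counting measure on a finite set equals cardinality. By inclusion-exclusion, |A union B| = |A| + |B| - |A cap B|.
|A| = 4, |B| = 2, |A cap B| = 1.
So mu_c(A union B) = 4 + 2 - 1 = 5.

5


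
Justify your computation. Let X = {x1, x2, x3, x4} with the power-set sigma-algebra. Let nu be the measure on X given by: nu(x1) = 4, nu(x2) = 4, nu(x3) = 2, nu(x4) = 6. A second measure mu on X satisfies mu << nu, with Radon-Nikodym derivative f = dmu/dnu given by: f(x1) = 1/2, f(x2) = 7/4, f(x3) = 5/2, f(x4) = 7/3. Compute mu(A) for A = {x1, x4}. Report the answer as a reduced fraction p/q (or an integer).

By the defining property of the Radon-Nikodym derivative, for every measurable set A,
  mu(A) = integral_A f dnu.
Since nu is a discrete measure concentrated on the atoms of X, the integral over A reduces to the sum
  mu(A) = sum_{x in A} f(x) * nu({x}).
Computing each term:
  x1: f(x1) * nu(x1) = 1/2 * 4 = 2.
  x4: f(x4) * nu(x4) = 7/3 * 6 = 14.
Summing: mu(A) = 2 + 14 = 16.

16


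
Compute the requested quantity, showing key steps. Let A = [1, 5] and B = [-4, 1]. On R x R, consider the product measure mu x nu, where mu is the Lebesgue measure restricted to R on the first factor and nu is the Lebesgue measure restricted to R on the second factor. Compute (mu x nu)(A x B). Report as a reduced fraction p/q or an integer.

For a measurable rectangle A x B, the product measure satisfies
  (mu x nu)(A x B) = mu(A) * nu(B).
  mu(A) = 4.
  nu(B) = 5.
  (mu x nu)(A x B) = 4 * 5 = 20.

20


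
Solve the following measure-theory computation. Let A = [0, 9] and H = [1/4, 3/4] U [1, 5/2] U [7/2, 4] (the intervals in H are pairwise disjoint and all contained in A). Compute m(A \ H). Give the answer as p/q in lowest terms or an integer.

The ambient interval has length m(A) = 9 - 0 = 9.
Since the holes are disjoint and sit inside A, by finite additivity
  m(H) = sum_i (b_i - a_i), and m(A \ H) = m(A) - m(H).
Computing the hole measures:
  m(H_1) = 3/4 - 1/4 = 1/2.
  m(H_2) = 5/2 - 1 = 3/2.
  m(H_3) = 4 - 7/2 = 1/2.
Summed: m(H) = 1/2 + 3/2 + 1/2 = 5/2.
So m(A \ H) = 9 - 5/2 = 13/2.

13/2


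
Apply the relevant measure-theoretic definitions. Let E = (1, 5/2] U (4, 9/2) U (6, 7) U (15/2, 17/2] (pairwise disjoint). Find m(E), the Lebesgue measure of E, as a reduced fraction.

For pairwise disjoint intervals, m(union_i I_i) = sum_i m(I_i),
and m is invariant under swapping open/closed endpoints (single points have measure 0).
So m(E) = sum_i (b_i - a_i).
  I_1 has length 5/2 - 1 = 3/2.
  I_2 has length 9/2 - 4 = 1/2.
  I_3 has length 7 - 6 = 1.
  I_4 has length 17/2 - 15/2 = 1.
Summing:
  m(E) = 3/2 + 1/2 + 1 + 1 = 4.

4


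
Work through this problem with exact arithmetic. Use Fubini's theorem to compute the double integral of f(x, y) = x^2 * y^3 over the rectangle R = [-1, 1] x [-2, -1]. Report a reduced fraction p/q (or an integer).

f(x, y) is a tensor product of a function of x and a function of y, and both factors are bounded continuous (hence Lebesgue integrable) on the rectangle, so Fubini's theorem applies:
  integral_R f d(m x m) = (integral_a1^b1 x^2 dx) * (integral_a2^b2 y^3 dy).
Inner integral in x: integral_{-1}^{1} x^2 dx = (1^3 - (-1)^3)/3
  = 2/3.
Inner integral in y: integral_{-2}^{-1} y^3 dy = ((-1)^4 - (-2)^4)/4
  = -15/4.
Product: (2/3) * (-15/4) = -5/2.

-5/2


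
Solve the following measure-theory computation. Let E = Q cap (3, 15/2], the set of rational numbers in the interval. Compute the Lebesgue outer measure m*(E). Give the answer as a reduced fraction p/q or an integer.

Q cap (3, 15/2] is countable; list its elements as q_1, q_2, ... . Fix eps > 0 and cover the k-th point by an interval of length eps * 2^(-k). The cover has total length eps * sum_{k>=1} 2^(-k) = eps, so by definition of outer measure m*(Q cap (3, 15/2]) <= eps. Since eps was arbitrary and m* >= 0, the outer measure is 0.

0


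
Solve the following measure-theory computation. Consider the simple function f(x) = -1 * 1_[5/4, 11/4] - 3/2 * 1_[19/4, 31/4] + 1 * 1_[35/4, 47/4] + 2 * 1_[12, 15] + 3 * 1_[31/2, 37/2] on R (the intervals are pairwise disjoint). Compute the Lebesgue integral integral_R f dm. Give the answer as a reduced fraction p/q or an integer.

For a simple function f = sum_i c_i * 1_{A_i} with disjoint A_i,
  integral f dm = sum_i c_i * m(A_i).
Lengths of the A_i:
  m(A_1) = 11/4 - 5/4 = 3/2.
  m(A_2) = 31/4 - 19/4 = 3.
  m(A_3) = 47/4 - 35/4 = 3.
  m(A_4) = 15 - 12 = 3.
  m(A_5) = 37/2 - 31/2 = 3.
Contributions c_i * m(A_i):
  (-1) * (3/2) = -3/2.
  (-3/2) * (3) = -9/2.
  (1) * (3) = 3.
  (2) * (3) = 6.
  (3) * (3) = 9.
Total: -3/2 - 9/2 + 3 + 6 + 9 = 12.

12


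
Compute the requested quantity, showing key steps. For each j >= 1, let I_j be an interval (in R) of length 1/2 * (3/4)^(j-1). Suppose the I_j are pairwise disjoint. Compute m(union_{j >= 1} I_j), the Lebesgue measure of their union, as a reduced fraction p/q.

By countable additivity of the Lebesgue measure on pairwise disjoint measurable sets,
  m(union_{j >= 1} I_j) = sum_{j >= 1} m(I_j) = sum_{j >= 1} a * r^(j-1),
  with a = 1/2 and r = 3/4.
Since 0 < r = 3/4 < 1, the geometric series converges:
  sum_{j >= 1} a * r^(j-1) = a / (1 - r).
  = 1/2 / (1 - 3/4)
  = 1/2 / (1/4)
  = 2.

2


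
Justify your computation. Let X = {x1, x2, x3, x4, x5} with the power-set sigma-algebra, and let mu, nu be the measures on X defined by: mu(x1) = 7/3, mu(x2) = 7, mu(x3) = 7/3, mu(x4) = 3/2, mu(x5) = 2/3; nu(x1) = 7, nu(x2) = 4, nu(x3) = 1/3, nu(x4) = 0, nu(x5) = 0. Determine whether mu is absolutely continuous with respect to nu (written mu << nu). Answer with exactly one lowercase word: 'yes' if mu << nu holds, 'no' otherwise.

mu << nu means: every nu-null measurable set is also mu-null; equivalently, for every atom x, if nu({x}) = 0 then mu({x}) = 0.
Checking each atom:
  x1: nu = 7 > 0 -> no constraint.
  x2: nu = 4 > 0 -> no constraint.
  x3: nu = 1/3 > 0 -> no constraint.
  x4: nu = 0, mu = 3/2 > 0 -> violates mu << nu.
  x5: nu = 0, mu = 2/3 > 0 -> violates mu << nu.
The atom(s) x4, x5 violate the condition (nu = 0 but mu > 0). Therefore mu is NOT absolutely continuous w.r.t. nu.

no


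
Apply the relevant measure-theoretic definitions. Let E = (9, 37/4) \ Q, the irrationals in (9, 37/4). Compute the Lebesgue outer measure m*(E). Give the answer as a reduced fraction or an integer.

The interval I = (9, 37/4) has m(I) = 37/4 - 9 = 1/4 (endpoints are measure-zero, so open/closed/half-open agree). Write I = (I cap Q) u (I \ Q). The rationals in I are countable, so m*(I cap Q) = 0 (cover each rational by intervals whose total length is arbitrarily small). By countable subadditivity m*(I) <= m*(I cap Q) + m*(I \ Q), hence m*(I \ Q) >= m(I) = 1/4. The reverse inequality m*(I \ Q) <= m*(I) = 1/4 is trivial since (I \ Q) is a subset of I. Therefore m*(I \ Q) = 1/4.

1/4


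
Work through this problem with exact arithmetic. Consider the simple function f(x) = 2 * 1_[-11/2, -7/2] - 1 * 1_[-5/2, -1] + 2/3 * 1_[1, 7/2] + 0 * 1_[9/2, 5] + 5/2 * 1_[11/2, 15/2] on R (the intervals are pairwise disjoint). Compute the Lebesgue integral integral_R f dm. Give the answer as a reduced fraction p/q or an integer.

For a simple function f = sum_i c_i * 1_{A_i} with disjoint A_i,
  integral f dm = sum_i c_i * m(A_i).
Lengths of the A_i:
  m(A_1) = -7/2 - (-11/2) = 2.
  m(A_2) = -1 - (-5/2) = 3/2.
  m(A_3) = 7/2 - 1 = 5/2.
  m(A_4) = 5 - 9/2 = 1/2.
  m(A_5) = 15/2 - 11/2 = 2.
Contributions c_i * m(A_i):
  (2) * (2) = 4.
  (-1) * (3/2) = -3/2.
  (2/3) * (5/2) = 5/3.
  (0) * (1/2) = 0.
  (5/2) * (2) = 5.
Total: 4 - 3/2 + 5/3 + 0 + 5 = 55/6.

55/6


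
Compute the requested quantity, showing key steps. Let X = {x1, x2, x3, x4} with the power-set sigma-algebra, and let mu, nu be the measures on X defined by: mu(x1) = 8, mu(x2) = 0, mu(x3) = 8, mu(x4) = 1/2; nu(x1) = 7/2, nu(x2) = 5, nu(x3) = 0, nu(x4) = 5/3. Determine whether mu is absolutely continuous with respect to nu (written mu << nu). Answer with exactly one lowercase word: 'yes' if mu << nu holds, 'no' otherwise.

mu << nu means: every nu-null measurable set is also mu-null; equivalently, for every atom x, if nu({x}) = 0 then mu({x}) = 0.
Checking each atom:
  x1: nu = 7/2 > 0 -> no constraint.
  x2: nu = 5 > 0 -> no constraint.
  x3: nu = 0, mu = 8 > 0 -> violates mu << nu.
  x4: nu = 5/3 > 0 -> no constraint.
The atom(s) x3 violate the condition (nu = 0 but mu > 0). Therefore mu is NOT absolutely continuous w.r.t. nu.

no


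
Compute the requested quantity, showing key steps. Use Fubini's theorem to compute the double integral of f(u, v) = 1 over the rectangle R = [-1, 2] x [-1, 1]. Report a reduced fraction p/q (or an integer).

f(u, v) is a tensor product of a function of u and a function of v, and both factors are bounded continuous (hence Lebesgue integrable) on the rectangle, so Fubini's theorem applies:
  integral_R f d(m x m) = (integral_a1^b1 1 du) * (integral_a2^b2 1 dv).
Inner integral in u: integral_{-1}^{2} 1 du = (2^1 - (-1)^1)/1
  = 3.
Inner integral in v: integral_{-1}^{1} 1 dv = (1^1 - (-1)^1)/1
  = 2.
Product: (3) * (2) = 6.

6


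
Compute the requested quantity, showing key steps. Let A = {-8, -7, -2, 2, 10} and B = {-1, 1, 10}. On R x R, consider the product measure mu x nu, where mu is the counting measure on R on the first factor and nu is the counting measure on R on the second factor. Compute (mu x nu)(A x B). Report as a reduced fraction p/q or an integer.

For a measurable rectangle A x B, the product measure satisfies
  (mu x nu)(A x B) = mu(A) * nu(B).
  mu(A) = 5.
  nu(B) = 3.
  (mu x nu)(A x B) = 5 * 3 = 15.

15


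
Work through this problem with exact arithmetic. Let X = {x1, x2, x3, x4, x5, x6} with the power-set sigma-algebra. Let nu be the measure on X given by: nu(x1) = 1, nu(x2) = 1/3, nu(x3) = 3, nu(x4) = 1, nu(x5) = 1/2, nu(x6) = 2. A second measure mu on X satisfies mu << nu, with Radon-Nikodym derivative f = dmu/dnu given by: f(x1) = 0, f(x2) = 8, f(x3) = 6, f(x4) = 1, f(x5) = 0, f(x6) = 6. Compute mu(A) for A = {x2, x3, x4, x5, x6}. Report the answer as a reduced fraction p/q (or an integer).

By the defining property of the Radon-Nikodym derivative, for every measurable set A,
  mu(A) = integral_A f dnu.
Since nu is a discrete measure concentrated on the atoms of X, the integral over A reduces to the sum
  mu(A) = sum_{x in A} f(x) * nu({x}).
Computing each term:
  x2: f(x2) * nu(x2) = 8 * 1/3 = 8/3.
  x3: f(x3) * nu(x3) = 6 * 3 = 18.
  x4: f(x4) * nu(x4) = 1 * 1 = 1.
  x5: f(x5) * nu(x5) = 0 * 1/2 = 0.
  x6: f(x6) * nu(x6) = 6 * 2 = 12.
Summing: mu(A) = 8/3 + 18 + 1 + 0 + 12 = 101/3.

101/3


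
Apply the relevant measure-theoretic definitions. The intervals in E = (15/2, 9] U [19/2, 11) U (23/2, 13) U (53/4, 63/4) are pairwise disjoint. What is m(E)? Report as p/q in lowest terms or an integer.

For pairwise disjoint intervals, m(union_i I_i) = sum_i m(I_i),
and m is invariant under swapping open/closed endpoints (single points have measure 0).
So m(E) = sum_i (b_i - a_i).
  I_1 has length 9 - 15/2 = 3/2.
  I_2 has length 11 - 19/2 = 3/2.
  I_3 has length 13 - 23/2 = 3/2.
  I_4 has length 63/4 - 53/4 = 5/2.
Summing:
  m(E) = 3/2 + 3/2 + 3/2 + 5/2 = 7.

7


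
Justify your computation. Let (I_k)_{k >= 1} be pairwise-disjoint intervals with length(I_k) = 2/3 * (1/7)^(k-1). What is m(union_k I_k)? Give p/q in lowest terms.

By countable additivity of the Lebesgue measure on pairwise disjoint measurable sets,
  m(union_{k >= 1} I_k) = sum_{k >= 1} m(I_k) = sum_{k >= 1} a * r^(k-1),
  with a = 2/3 and r = 1/7.
Since 0 < r = 1/7 < 1, the geometric series converges:
  sum_{k >= 1} a * r^(k-1) = a / (1 - r).
  = 2/3 / (1 - 1/7)
  = 2/3 / (6/7)
  = 7/9.

7/9


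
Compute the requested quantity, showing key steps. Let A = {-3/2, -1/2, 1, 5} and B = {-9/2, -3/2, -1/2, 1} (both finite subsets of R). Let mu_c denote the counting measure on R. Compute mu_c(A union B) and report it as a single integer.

Counting measure on a finite set equals cardinality. By inclusion-exclusion, |A union B| = |A| + |B| - |A cap B|.
|A| = 4, |B| = 4, |A cap B| = 3.
So mu_c(A union B) = 4 + 4 - 3 = 5.

5


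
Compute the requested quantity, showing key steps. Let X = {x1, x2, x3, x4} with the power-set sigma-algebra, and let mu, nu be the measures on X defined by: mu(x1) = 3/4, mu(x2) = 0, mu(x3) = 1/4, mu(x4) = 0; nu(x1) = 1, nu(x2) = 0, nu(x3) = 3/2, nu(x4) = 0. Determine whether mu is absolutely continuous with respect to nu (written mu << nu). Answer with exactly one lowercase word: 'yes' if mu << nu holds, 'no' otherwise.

mu << nu means: every nu-null measurable set is also mu-null; equivalently, for every atom x, if nu({x}) = 0 then mu({x}) = 0.
Checking each atom:
  x1: nu = 1 > 0 -> no constraint.
  x2: nu = 0, mu = 0 -> consistent with mu << nu.
  x3: nu = 3/2 > 0 -> no constraint.
  x4: nu = 0, mu = 0 -> consistent with mu << nu.
No atom violates the condition. Therefore mu << nu.

yes


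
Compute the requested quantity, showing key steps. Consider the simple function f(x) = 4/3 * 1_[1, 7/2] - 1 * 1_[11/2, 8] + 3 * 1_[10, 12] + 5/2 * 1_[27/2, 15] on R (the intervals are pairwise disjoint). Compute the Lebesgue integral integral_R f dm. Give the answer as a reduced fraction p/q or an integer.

For a simple function f = sum_i c_i * 1_{A_i} with disjoint A_i,
  integral f dm = sum_i c_i * m(A_i).
Lengths of the A_i:
  m(A_1) = 7/2 - 1 = 5/2.
  m(A_2) = 8 - 11/2 = 5/2.
  m(A_3) = 12 - 10 = 2.
  m(A_4) = 15 - 27/2 = 3/2.
Contributions c_i * m(A_i):
  (4/3) * (5/2) = 10/3.
  (-1) * (5/2) = -5/2.
  (3) * (2) = 6.
  (5/2) * (3/2) = 15/4.
Total: 10/3 - 5/2 + 6 + 15/4 = 127/12.

127/12


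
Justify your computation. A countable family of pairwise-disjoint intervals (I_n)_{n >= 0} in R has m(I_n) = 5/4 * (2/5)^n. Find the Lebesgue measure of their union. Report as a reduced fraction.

By countable additivity of the Lebesgue measure on pairwise disjoint measurable sets,
  m(union_{n >= 0} I_n) = sum_{n >= 0} m(I_n) = sum_{n >= 0} a * r^n,
  with a = 5/4 and r = 2/5.
Since 0 < r = 2/5 < 1, the geometric series converges:
  sum_{n >= 0} a * r^n = a / (1 - r).
  = 5/4 / (1 - 2/5)
  = 5/4 / (3/5)
  = 25/12.

25/12


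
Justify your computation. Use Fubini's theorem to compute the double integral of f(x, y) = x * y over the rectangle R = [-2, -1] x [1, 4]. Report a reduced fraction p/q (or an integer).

f(x, y) is a tensor product of a function of x and a function of y, and both factors are bounded continuous (hence Lebesgue integrable) on the rectangle, so Fubini's theorem applies:
  integral_R f d(m x m) = (integral_a1^b1 x dx) * (integral_a2^b2 y dy).
Inner integral in x: integral_{-2}^{-1} x dx = ((-1)^2 - (-2)^2)/2
  = -3/2.
Inner integral in y: integral_{1}^{4} y dy = (4^2 - 1^2)/2
  = 15/2.
Product: (-3/2) * (15/2) = -45/4.

-45/4


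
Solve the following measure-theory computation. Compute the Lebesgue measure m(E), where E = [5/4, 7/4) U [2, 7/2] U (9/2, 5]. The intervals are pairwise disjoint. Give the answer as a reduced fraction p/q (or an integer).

For pairwise disjoint intervals, m(union_i I_i) = sum_i m(I_i),
and m is invariant under swapping open/closed endpoints (single points have measure 0).
So m(E) = sum_i (b_i - a_i).
  I_1 has length 7/4 - 5/4 = 1/2.
  I_2 has length 7/2 - 2 = 3/2.
  I_3 has length 5 - 9/2 = 1/2.
Summing:
  m(E) = 1/2 + 3/2 + 1/2 = 5/2.

5/2


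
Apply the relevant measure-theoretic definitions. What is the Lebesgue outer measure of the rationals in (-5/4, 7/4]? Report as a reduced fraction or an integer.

The set Q cap (-5/4, 7/4] is countable (a subset of the countable set Q). Lebesgue outer measure of any countable set is 0: each singleton {q} has m*({q}) = 0, and by countable subadditivity m*(union_k {q_k}) <= sum_k m*({q_k}) = sum_k 0 = 0. The reverse inequality m*(E) >= 0 is automatic. So m*(Q cap (-5/4, 7/4]) = 0.

0


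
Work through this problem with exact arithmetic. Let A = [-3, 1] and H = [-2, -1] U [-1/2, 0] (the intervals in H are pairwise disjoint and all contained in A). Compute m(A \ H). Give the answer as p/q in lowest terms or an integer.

The ambient interval has length m(A) = 1 - (-3) = 4.
Since the holes are disjoint and sit inside A, by finite additivity
  m(H) = sum_i (b_i - a_i), and m(A \ H) = m(A) - m(H).
Computing the hole measures:
  m(H_1) = -1 - (-2) = 1.
  m(H_2) = 0 - (-1/2) = 1/2.
Summed: m(H) = 1 + 1/2 = 3/2.
So m(A \ H) = 4 - 3/2 = 5/2.

5/2


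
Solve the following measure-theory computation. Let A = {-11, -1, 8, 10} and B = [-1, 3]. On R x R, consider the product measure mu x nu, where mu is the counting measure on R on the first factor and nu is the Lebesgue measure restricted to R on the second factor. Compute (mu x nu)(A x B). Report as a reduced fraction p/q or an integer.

For a measurable rectangle A x B, the product measure satisfies
  (mu x nu)(A x B) = mu(A) * nu(B).
  mu(A) = 4.
  nu(B) = 4.
  (mu x nu)(A x B) = 4 * 4 = 16.

16


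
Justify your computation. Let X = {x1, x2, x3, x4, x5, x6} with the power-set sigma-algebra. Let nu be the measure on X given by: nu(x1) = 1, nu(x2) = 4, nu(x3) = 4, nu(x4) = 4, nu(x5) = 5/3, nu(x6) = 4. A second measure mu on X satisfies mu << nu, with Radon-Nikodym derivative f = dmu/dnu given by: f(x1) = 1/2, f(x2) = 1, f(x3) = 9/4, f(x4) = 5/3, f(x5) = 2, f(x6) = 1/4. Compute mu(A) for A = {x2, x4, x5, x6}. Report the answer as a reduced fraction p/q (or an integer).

By the defining property of the Radon-Nikodym derivative, for every measurable set A,
  mu(A) = integral_A f dnu.
Since nu is a discrete measure concentrated on the atoms of X, the integral over A reduces to the sum
  mu(A) = sum_{x in A} f(x) * nu({x}).
Computing each term:
  x2: f(x2) * nu(x2) = 1 * 4 = 4.
  x4: f(x4) * nu(x4) = 5/3 * 4 = 20/3.
  x5: f(x5) * nu(x5) = 2 * 5/3 = 10/3.
  x6: f(x6) * nu(x6) = 1/4 * 4 = 1.
Summing: mu(A) = 4 + 20/3 + 10/3 + 1 = 15.

15


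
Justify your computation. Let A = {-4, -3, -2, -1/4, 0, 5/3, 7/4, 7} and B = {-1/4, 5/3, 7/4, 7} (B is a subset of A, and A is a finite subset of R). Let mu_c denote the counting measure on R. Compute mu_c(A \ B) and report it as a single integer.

Counting measure assigns mu_c(E) = |E| (number of elements) when E is finite. For B subset A, A \ B is the set of elements of A not in B, so |A \ B| = |A| - |B|.
|A| = 8, |B| = 4, so mu_c(A \ B) = 8 - 4 = 4.

4


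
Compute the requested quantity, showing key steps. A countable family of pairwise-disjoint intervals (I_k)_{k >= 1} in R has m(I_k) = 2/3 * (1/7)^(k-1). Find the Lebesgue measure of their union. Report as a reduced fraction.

By countable additivity of the Lebesgue measure on pairwise disjoint measurable sets,
  m(union_{k >= 1} I_k) = sum_{k >= 1} m(I_k) = sum_{k >= 1} a * r^(k-1),
  with a = 2/3 and r = 1/7.
Since 0 < r = 1/7 < 1, the geometric series converges:
  sum_{k >= 1} a * r^(k-1) = a / (1 - r).
  = 2/3 / (1 - 1/7)
  = 2/3 / (6/7)
  = 7/9.

7/9


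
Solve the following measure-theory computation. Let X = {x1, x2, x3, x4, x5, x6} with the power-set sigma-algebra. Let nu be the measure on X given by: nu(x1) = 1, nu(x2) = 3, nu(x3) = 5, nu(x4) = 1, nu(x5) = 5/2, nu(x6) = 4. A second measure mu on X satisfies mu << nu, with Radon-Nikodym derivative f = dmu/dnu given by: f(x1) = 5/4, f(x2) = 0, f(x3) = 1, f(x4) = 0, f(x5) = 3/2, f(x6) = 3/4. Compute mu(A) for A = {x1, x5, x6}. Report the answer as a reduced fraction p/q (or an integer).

By the defining property of the Radon-Nikodym derivative, for every measurable set A,
  mu(A) = integral_A f dnu.
Since nu is a discrete measure concentrated on the atoms of X, the integral over A reduces to the sum
  mu(A) = sum_{x in A} f(x) * nu({x}).
Computing each term:
  x1: f(x1) * nu(x1) = 5/4 * 1 = 5/4.
  x5: f(x5) * nu(x5) = 3/2 * 5/2 = 15/4.
  x6: f(x6) * nu(x6) = 3/4 * 4 = 3.
Summing: mu(A) = 5/4 + 15/4 + 3 = 8.

8


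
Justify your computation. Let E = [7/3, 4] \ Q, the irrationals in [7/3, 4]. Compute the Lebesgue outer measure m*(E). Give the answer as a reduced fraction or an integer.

The interval I = [7/3, 4] has m(I) = 4 - 7/3 = 5/3 (endpoints are measure-zero, so open/closed/half-open agree). Write I = (I cap Q) u (I \ Q). The rationals in I are countable, so m*(I cap Q) = 0 (cover each rational by intervals whose total length is arbitrarily small). By countable subadditivity m*(I) <= m*(I cap Q) + m*(I \ Q), hence m*(I \ Q) >= m(I) = 5/3. The reverse inequality m*(I \ Q) <= m*(I) = 5/3 is trivial since (I \ Q) is a subset of I. Therefore m*(I \ Q) = 5/3.

5/3


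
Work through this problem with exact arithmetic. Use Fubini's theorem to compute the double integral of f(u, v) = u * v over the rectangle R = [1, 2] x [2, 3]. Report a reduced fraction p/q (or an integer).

f(u, v) is a tensor product of a function of u and a function of v, and both factors are bounded continuous (hence Lebesgue integrable) on the rectangle, so Fubini's theorem applies:
  integral_R f d(m x m) = (integral_a1^b1 u du) * (integral_a2^b2 v dv).
Inner integral in u: integral_{1}^{2} u du = (2^2 - 1^2)/2
  = 3/2.
Inner integral in v: integral_{2}^{3} v dv = (3^2 - 2^2)/2
  = 5/2.
Product: (3/2) * (5/2) = 15/4.

15/4


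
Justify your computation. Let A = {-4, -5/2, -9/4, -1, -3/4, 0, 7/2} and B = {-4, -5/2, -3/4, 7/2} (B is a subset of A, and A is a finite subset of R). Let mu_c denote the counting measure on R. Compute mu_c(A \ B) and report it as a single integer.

Counting measure assigns mu_c(E) = |E| (number of elements) when E is finite. For B subset A, A \ B is the set of elements of A not in B, so |A \ B| = |A| - |B|.
|A| = 7, |B| = 4, so mu_c(A \ B) = 7 - 4 = 3.

3


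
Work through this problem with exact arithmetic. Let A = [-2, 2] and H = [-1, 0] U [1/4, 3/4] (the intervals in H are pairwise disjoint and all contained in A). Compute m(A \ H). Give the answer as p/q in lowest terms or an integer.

The ambient interval has length m(A) = 2 - (-2) = 4.
Since the holes are disjoint and sit inside A, by finite additivity
  m(H) = sum_i (b_i - a_i), and m(A \ H) = m(A) - m(H).
Computing the hole measures:
  m(H_1) = 0 - (-1) = 1.
  m(H_2) = 3/4 - 1/4 = 1/2.
Summed: m(H) = 1 + 1/2 = 3/2.
So m(A \ H) = 4 - 3/2 = 5/2.

5/2


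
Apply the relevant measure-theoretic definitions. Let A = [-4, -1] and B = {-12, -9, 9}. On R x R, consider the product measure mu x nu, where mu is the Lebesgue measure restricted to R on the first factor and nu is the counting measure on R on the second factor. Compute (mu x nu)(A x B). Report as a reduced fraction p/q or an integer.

For a measurable rectangle A x B, the product measure satisfies
  (mu x nu)(A x B) = mu(A) * nu(B).
  mu(A) = 3.
  nu(B) = 3.
  (mu x nu)(A x B) = 3 * 3 = 9.

9


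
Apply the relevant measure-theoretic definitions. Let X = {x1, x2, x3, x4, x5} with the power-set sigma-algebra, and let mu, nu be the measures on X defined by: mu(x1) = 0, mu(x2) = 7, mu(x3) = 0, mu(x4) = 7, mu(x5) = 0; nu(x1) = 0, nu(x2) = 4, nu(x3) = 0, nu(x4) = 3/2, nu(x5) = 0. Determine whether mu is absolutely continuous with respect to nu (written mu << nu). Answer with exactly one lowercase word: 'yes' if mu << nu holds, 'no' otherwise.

mu << nu means: every nu-null measurable set is also mu-null; equivalently, for every atom x, if nu({x}) = 0 then mu({x}) = 0.
Checking each atom:
  x1: nu = 0, mu = 0 -> consistent with mu << nu.
  x2: nu = 4 > 0 -> no constraint.
  x3: nu = 0, mu = 0 -> consistent with mu << nu.
  x4: nu = 3/2 > 0 -> no constraint.
  x5: nu = 0, mu = 0 -> consistent with mu << nu.
No atom violates the condition. Therefore mu << nu.

yes


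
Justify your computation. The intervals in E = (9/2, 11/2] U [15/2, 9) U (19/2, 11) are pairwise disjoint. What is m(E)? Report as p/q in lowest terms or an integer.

For pairwise disjoint intervals, m(union_i I_i) = sum_i m(I_i),
and m is invariant under swapping open/closed endpoints (single points have measure 0).
So m(E) = sum_i (b_i - a_i).
  I_1 has length 11/2 - 9/2 = 1.
  I_2 has length 9 - 15/2 = 3/2.
  I_3 has length 11 - 19/2 = 3/2.
Summing:
  m(E) = 1 + 3/2 + 3/2 = 4.

4


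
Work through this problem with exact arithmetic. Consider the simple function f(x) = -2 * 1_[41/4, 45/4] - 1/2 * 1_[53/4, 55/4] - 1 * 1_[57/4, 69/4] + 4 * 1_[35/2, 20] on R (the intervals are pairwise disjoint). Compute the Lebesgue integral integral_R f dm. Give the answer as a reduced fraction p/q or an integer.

For a simple function f = sum_i c_i * 1_{A_i} with disjoint A_i,
  integral f dm = sum_i c_i * m(A_i).
Lengths of the A_i:
  m(A_1) = 45/4 - 41/4 = 1.
  m(A_2) = 55/4 - 53/4 = 1/2.
  m(A_3) = 69/4 - 57/4 = 3.
  m(A_4) = 20 - 35/2 = 5/2.
Contributions c_i * m(A_i):
  (-2) * (1) = -2.
  (-1/2) * (1/2) = -1/4.
  (-1) * (3) = -3.
  (4) * (5/2) = 10.
Total: -2 - 1/4 - 3 + 10 = 19/4.

19/4


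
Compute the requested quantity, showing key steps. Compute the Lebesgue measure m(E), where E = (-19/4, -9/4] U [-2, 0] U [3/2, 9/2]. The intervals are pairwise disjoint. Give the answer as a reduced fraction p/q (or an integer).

For pairwise disjoint intervals, m(union_i I_i) = sum_i m(I_i),
and m is invariant under swapping open/closed endpoints (single points have measure 0).
So m(E) = sum_i (b_i - a_i).
  I_1 has length -9/4 - (-19/4) = 5/2.
  I_2 has length 0 - (-2) = 2.
  I_3 has length 9/2 - 3/2 = 3.
Summing:
  m(E) = 5/2 + 2 + 3 = 15/2.

15/2


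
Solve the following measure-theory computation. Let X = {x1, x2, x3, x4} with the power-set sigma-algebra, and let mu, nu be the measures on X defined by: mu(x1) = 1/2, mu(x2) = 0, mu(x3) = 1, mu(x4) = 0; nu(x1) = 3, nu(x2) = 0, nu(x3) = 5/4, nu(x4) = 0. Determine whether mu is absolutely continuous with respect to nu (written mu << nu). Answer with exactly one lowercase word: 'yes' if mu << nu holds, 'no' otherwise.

mu << nu means: every nu-null measurable set is also mu-null; equivalently, for every atom x, if nu({x}) = 0 then mu({x}) = 0.
Checking each atom:
  x1: nu = 3 > 0 -> no constraint.
  x2: nu = 0, mu = 0 -> consistent with mu << nu.
  x3: nu = 5/4 > 0 -> no constraint.
  x4: nu = 0, mu = 0 -> consistent with mu << nu.
No atom violates the condition. Therefore mu << nu.

yes


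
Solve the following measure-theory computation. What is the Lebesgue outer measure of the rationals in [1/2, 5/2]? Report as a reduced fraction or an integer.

The set Q cap [1/2, 5/2] is countable (a subset of the countable set Q). Lebesgue outer measure of any countable set is 0: each singleton {q} has m*({q}) = 0, and by countable subadditivity m*(union_k {q_k}) <= sum_k m*({q_k}) = sum_k 0 = 0. The reverse inequality m*(E) >= 0 is automatic. So m*(Q cap [1/2, 5/2]) = 0.

0


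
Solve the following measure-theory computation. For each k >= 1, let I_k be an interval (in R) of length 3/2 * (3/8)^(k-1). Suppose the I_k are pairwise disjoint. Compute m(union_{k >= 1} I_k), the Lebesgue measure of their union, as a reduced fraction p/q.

By countable additivity of the Lebesgue measure on pairwise disjoint measurable sets,
  m(union_{k >= 1} I_k) = sum_{k >= 1} m(I_k) = sum_{k >= 1} a * r^(k-1),
  with a = 3/2 and r = 3/8.
Since 0 < r = 3/8 < 1, the geometric series converges:
  sum_{k >= 1} a * r^(k-1) = a / (1 - r).
  = 3/2 / (1 - 3/8)
  = 3/2 / (5/8)
  = 12/5.

12/5


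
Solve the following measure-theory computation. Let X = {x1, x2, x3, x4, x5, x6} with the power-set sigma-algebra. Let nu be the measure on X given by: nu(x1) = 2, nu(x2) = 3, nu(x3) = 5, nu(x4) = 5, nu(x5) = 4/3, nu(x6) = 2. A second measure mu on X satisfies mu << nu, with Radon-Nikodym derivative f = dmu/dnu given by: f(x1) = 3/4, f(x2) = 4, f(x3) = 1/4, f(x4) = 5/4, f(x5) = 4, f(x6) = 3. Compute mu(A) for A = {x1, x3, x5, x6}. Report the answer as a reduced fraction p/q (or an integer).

By the defining property of the Radon-Nikodym derivative, for every measurable set A,
  mu(A) = integral_A f dnu.
Since nu is a discrete measure concentrated on the atoms of X, the integral over A reduces to the sum
  mu(A) = sum_{x in A} f(x) * nu({x}).
Computing each term:
  x1: f(x1) * nu(x1) = 3/4 * 2 = 3/2.
  x3: f(x3) * nu(x3) = 1/4 * 5 = 5/4.
  x5: f(x5) * nu(x5) = 4 * 4/3 = 16/3.
  x6: f(x6) * nu(x6) = 3 * 2 = 6.
Summing: mu(A) = 3/2 + 5/4 + 16/3 + 6 = 169/12.

169/12


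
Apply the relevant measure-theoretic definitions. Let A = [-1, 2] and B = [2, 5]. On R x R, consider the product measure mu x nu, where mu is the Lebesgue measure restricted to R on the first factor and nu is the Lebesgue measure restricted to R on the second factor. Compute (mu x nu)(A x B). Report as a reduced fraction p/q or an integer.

For a measurable rectangle A x B, the product measure satisfies
  (mu x nu)(A x B) = mu(A) * nu(B).
  mu(A) = 3.
  nu(B) = 3.
  (mu x nu)(A x B) = 3 * 3 = 9.

9


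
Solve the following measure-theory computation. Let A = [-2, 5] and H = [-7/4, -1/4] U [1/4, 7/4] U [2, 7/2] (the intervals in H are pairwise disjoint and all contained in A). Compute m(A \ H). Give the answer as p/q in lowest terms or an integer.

The ambient interval has length m(A) = 5 - (-2) = 7.
Since the holes are disjoint and sit inside A, by finite additivity
  m(H) = sum_i (b_i - a_i), and m(A \ H) = m(A) - m(H).
Computing the hole measures:
  m(H_1) = -1/4 - (-7/4) = 3/2.
  m(H_2) = 7/4 - 1/4 = 3/2.
  m(H_3) = 7/2 - 2 = 3/2.
Summed: m(H) = 3/2 + 3/2 + 3/2 = 9/2.
So m(A \ H) = 7 - 9/2 = 5/2.

5/2
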